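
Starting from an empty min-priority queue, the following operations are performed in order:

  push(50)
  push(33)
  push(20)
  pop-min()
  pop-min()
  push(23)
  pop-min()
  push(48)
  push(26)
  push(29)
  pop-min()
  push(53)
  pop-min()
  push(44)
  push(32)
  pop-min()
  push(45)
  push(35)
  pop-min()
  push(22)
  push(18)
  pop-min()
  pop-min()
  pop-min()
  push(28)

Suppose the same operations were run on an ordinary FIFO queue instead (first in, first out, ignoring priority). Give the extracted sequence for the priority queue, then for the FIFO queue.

priority queue: [20, 33, 23, 26, 29, 32, 35, 18, 22, 44]; FIFO queue: 50, 33, 20, 23, 48, 26, 29, 53, 44, 32

insert 50 → {50}
insert 33 → {33, 50}
insert 20 → {20, 33, 50}
pop-min → 20; now {33, 50}
pop-min → 33; now {50}
insert 23 → {23, 50}
pop-min → 23; now {50}
insert 48 → {48, 50}
insert 26 → {26, 48, 50}
insert 29 → {26, 29, 48, 50}
pop-min → 26; now {29, 48, 50}
insert 53 → {29, 48, 50, 53}
pop-min → 29; now {48, 50, 53}
insert 44 → {44, 48, 50, 53}
insert 32 → {32, 44, 48, 50, 53}
pop-min → 32; now {44, 48, 50, 53}
insert 45 → {44, 45, 48, 50, 53}
insert 35 → {35, 44, 45, 48, 50, 53}
pop-min → 35; now {44, 45, 48, 50, 53}
insert 22 → {22, 44, 45, 48, 50, 53}
insert 18 → {18, 22, 44, 45, 48, 50, 53}
pop-min → 18; now {22, 44, 45, 48, 50, 53}
pop-min → 22; now {44, 45, 48, 50, 53}
pop-min → 44; now {45, 48, 50, 53}
insert 28 → {28, 45, 48, 50, 53}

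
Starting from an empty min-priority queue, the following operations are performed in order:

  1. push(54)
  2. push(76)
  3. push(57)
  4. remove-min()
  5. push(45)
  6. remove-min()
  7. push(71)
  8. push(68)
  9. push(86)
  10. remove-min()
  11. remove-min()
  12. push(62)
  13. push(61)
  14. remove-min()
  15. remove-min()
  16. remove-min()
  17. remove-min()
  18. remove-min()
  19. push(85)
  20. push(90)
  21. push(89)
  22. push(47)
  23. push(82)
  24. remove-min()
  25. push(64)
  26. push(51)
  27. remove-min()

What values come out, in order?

insert 54 → {54}
insert 76 → {54, 76}
insert 57 → {54, 57, 76}
remove-min → 54; now {57, 76}
insert 45 → {45, 57, 76}
remove-min → 45; now {57, 76}
insert 71 → {57, 71, 76}
insert 68 → {57, 68, 71, 76}
insert 86 → {57, 68, 71, 76, 86}
remove-min → 57; now {68, 71, 76, 86}
remove-min → 68; now {71, 76, 86}
insert 62 → {62, 71, 76, 86}
insert 61 → {61, 62, 71, 76, 86}
remove-min → 61; now {62, 71, 76, 86}
remove-min → 62; now {71, 76, 86}
remove-min → 71; now {76, 86}
remove-min → 76; now {86}
remove-min → 86; now {}
insert 85 → {85}
insert 90 → {85, 90}
insert 89 → {85, 89, 90}
insert 47 → {47, 85, 89, 90}
insert 82 → {47, 82, 85, 89, 90}
remove-min → 47; now {82, 85, 89, 90}
insert 64 → {64, 82, 85, 89, 90}
insert 51 → {51, 64, 82, 85, 89, 90}
remove-min → 51; now {64, 82, 85, 89, 90}

54 → 45 → 57 → 68 → 61 → 62 → 71 → 76 → 86 → 47 → 51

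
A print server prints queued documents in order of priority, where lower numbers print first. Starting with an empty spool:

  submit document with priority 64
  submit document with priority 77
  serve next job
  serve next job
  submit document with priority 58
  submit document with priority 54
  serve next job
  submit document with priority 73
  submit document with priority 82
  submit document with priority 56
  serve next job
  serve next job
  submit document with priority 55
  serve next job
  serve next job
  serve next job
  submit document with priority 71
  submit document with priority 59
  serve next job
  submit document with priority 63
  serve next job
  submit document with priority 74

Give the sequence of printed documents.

64 → 77 → 54 → 56 → 58 → 55 → 73 → 82 → 59 → 63

insert 64 → {64}
insert 77 → {64, 77}
serve next job → 64; now {77}
serve next job → 77; now {}
insert 58 → {58}
insert 54 → {54, 58}
serve next job → 54; now {58}
insert 73 → {58, 73}
insert 82 → {58, 73, 82}
insert 56 → {56, 58, 73, 82}
serve next job → 56; now {58, 73, 82}
serve next job → 58; now {73, 82}
insert 55 → {55, 73, 82}
serve next job → 55; now {73, 82}
serve next job → 73; now {82}
serve next job → 82; now {}
insert 71 → {71}
insert 59 → {59, 71}
serve next job → 59; now {71}
insert 63 → {63, 71}
serve next job → 63; now {71}
insert 74 → {71, 74}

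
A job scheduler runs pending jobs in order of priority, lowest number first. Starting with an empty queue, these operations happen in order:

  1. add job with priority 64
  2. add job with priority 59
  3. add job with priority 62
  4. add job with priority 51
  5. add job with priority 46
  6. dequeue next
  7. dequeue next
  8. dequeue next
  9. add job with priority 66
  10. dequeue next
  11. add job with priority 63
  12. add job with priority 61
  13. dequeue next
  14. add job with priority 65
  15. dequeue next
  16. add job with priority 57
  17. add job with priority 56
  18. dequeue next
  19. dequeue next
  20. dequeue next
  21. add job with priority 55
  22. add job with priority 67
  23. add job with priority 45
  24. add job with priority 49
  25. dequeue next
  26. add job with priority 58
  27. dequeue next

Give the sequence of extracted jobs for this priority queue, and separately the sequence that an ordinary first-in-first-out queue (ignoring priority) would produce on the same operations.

insert 64 → {64}
insert 59 → {59, 64}
insert 62 → {59, 62, 64}
insert 51 → {51, 59, 62, 64}
insert 46 → {46, 51, 59, 62, 64}
dequeue next → 46; now {51, 59, 62, 64}
dequeue next → 51; now {59, 62, 64}
dequeue next → 59; now {62, 64}
insert 66 → {62, 64, 66}
dequeue next → 62; now {64, 66}
insert 63 → {63, 64, 66}
insert 61 → {61, 63, 64, 66}
dequeue next → 61; now {63, 64, 66}
insert 65 → {63, 64, 65, 66}
dequeue next → 63; now {64, 65, 66}
insert 57 → {57, 64, 65, 66}
insert 56 → {56, 57, 64, 65, 66}
dequeue next → 56; now {57, 64, 65, 66}
dequeue next → 57; now {64, 65, 66}
dequeue next → 64; now {65, 66}
insert 55 → {55, 65, 66}
insert 67 → {55, 65, 66, 67}
insert 45 → {45, 55, 65, 66, 67}
insert 49 → {45, 49, 55, 65, 66, 67}
dequeue next → 45; now {49, 55, 65, 66, 67}
insert 58 → {49, 55, 58, 65, 66, 67}
dequeue next → 49; now {55, 58, 65, 66, 67}

priority queue: [46, 51, 59, 62, 61, 63, 56, 57, 64, 45, 49]; FIFO queue: [64, 59, 62, 51, 46, 66, 63, 61, 65, 57, 56]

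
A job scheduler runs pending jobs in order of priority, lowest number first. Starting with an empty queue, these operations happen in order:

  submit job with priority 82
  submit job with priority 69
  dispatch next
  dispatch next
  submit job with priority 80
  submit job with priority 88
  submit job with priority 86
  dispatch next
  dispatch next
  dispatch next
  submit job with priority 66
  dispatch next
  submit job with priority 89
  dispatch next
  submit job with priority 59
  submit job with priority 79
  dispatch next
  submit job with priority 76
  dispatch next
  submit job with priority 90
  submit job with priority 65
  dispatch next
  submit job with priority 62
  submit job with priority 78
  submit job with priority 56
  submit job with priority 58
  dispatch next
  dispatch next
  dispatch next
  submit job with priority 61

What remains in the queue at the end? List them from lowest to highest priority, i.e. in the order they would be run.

insert 82 → {82}
insert 69 → {69, 82}
dispatch next → 69; now {82}
dispatch next → 82; now {}
insert 80 → {80}
insert 88 → {80, 88}
insert 86 → {80, 86, 88}
dispatch next → 80; now {86, 88}
dispatch next → 86; now {88}
dispatch next → 88; now {}
insert 66 → {66}
dispatch next → 66; now {}
insert 89 → {89}
dispatch next → 89; now {}
insert 59 → {59}
insert 79 → {59, 79}
dispatch next → 59; now {79}
insert 76 → {76, 79}
dispatch next → 76; now {79}
insert 90 → {79, 90}
insert 65 → {65, 79, 90}
dispatch next → 65; now {79, 90}
insert 62 → {62, 79, 90}
insert 78 → {62, 78, 79, 90}
insert 56 → {56, 62, 78, 79, 90}
insert 58 → {56, 58, 62, 78, 79, 90}
dispatch next → 56; now {58, 62, 78, 79, 90}
dispatch next → 58; now {62, 78, 79, 90}
dispatch next → 62; now {78, 79, 90}
insert 61 → {61, 78, 79, 90}

61 → 78 → 79 → 90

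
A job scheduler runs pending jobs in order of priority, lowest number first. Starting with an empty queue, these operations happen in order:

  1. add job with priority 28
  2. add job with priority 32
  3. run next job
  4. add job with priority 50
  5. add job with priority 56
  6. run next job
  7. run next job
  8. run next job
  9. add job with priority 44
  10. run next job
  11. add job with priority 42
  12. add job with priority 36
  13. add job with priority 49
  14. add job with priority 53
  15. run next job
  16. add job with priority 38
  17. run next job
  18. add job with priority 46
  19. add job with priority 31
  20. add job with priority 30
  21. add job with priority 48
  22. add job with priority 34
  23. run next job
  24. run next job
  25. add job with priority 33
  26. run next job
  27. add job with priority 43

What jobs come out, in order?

28 → 32 → 50 → 56 → 44 → 36 → 38 → 30 → 31 → 33

insert 28 → {28}
insert 32 → {28, 32}
run next job → 28; now {32}
insert 50 → {32, 50}
insert 56 → {32, 50, 56}
run next job → 32; now {50, 56}
run next job → 50; now {56}
run next job → 56; now {}
insert 44 → {44}
run next job → 44; now {}
insert 42 → {42}
insert 36 → {36, 42}
insert 49 → {36, 42, 49}
insert 53 → {36, 42, 49, 53}
run next job → 36; now {42, 49, 53}
insert 38 → {38, 42, 49, 53}
run next job → 38; now {42, 49, 53}
insert 46 → {42, 46, 49, 53}
insert 31 → {31, 42, 46, 49, 53}
insert 30 → {30, 31, 42, 46, 49, 53}
insert 48 → {30, 31, 42, 46, 48, 49, 53}
insert 34 → {30, 31, 34, 42, 46, 48, 49, 53}
run next job → 30; now {31, 34, 42, 46, 48, 49, 53}
run next job → 31; now {34, 42, 46, 48, 49, 53}
insert 33 → {33, 34, 42, 46, 48, 49, 53}
run next job → 33; now {34, 42, 46, 48, 49, 53}
insert 43 → {34, 42, 43, 46, 48, 49, 53}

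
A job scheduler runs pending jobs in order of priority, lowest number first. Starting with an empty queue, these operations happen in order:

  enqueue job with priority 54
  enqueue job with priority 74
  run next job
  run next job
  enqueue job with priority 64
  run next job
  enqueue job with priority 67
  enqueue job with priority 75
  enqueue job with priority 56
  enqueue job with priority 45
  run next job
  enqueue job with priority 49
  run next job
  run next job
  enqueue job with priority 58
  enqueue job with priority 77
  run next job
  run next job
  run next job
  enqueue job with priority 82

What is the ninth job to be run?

insert 54 → {54}
insert 74 → {54, 74}
run next job → 54; now {74}
run next job → 74; now {}
insert 64 → {64}
run next job → 64; now {}
insert 67 → {67}
insert 75 → {67, 75}
insert 56 → {56, 67, 75}
insert 45 → {45, 56, 67, 75}
run next job → 45; now {56, 67, 75}
insert 49 → {49, 56, 67, 75}
run next job → 49; now {56, 67, 75}
run next job → 56; now {67, 75}
insert 58 → {58, 67, 75}
insert 77 → {58, 67, 75, 77}
run next job → 58; now {67, 75, 77}
run next job → 67; now {75, 77}
run next job → 75; now {77}
insert 82 → {77, 82}

75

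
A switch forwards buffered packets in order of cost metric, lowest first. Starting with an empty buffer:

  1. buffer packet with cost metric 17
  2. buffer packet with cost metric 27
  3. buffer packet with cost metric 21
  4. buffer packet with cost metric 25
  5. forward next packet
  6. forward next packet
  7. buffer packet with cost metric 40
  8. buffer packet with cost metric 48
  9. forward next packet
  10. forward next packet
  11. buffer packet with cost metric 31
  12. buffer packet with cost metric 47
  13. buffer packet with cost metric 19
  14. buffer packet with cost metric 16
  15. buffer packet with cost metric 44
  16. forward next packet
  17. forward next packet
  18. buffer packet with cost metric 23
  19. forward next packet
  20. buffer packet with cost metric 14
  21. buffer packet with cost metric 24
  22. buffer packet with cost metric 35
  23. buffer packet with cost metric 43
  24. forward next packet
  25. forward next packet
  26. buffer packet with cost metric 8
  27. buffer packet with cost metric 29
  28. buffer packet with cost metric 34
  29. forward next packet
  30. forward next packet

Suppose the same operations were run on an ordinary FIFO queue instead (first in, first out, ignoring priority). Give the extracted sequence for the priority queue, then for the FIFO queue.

priority queue: 17 → 21 → 25 → 27 → 16 → 19 → 23 → 14 → 24 → 8 → 29; FIFO queue: 17, 27, 21, 25, 40, 48, 31, 47, 19, 16, 44

insert 17 → {17}
insert 27 → {17, 27}
insert 21 → {17, 21, 27}
insert 25 → {17, 21, 25, 27}
forward next packet → 17; now {21, 25, 27}
forward next packet → 21; now {25, 27}
insert 40 → {25, 27, 40}
insert 48 → {25, 27, 40, 48}
forward next packet → 25; now {27, 40, 48}
forward next packet → 27; now {40, 48}
insert 31 → {31, 40, 48}
insert 47 → {31, 40, 47, 48}
insert 19 → {19, 31, 40, 47, 48}
insert 16 → {16, 19, 31, 40, 47, 48}
insert 44 → {16, 19, 31, 40, 44, 47, 48}
forward next packet → 16; now {19, 31, 40, 44, 47, 48}
forward next packet → 19; now {31, 40, 44, 47, 48}
insert 23 → {23, 31, 40, 44, 47, 48}
forward next packet → 23; now {31, 40, 44, 47, 48}
insert 14 → {14, 31, 40, 44, 47, 48}
insert 24 → {14, 24, 31, 40, 44, 47, 48}
insert 35 → {14, 24, 31, 35, 40, 44, 47, 48}
insert 43 → {14, 24, 31, 35, 40, 43, 44, 47, 48}
forward next packet → 14; now {24, 31, 35, 40, 43, 44, 47, 48}
forward next packet → 24; now {31, 35, 40, 43, 44, 47, 48}
insert 8 → {8, 31, 35, 40, 43, 44, 47, 48}
insert 29 → {8, 29, 31, 35, 40, 43, 44, 47, 48}
insert 34 → {8, 29, 31, 34, 35, 40, 43, 44, 47, 48}
forward next packet → 8; now {29, 31, 34, 35, 40, 43, 44, 47, 48}
forward next packet → 29; now {31, 34, 35, 40, 43, 44, 47, 48}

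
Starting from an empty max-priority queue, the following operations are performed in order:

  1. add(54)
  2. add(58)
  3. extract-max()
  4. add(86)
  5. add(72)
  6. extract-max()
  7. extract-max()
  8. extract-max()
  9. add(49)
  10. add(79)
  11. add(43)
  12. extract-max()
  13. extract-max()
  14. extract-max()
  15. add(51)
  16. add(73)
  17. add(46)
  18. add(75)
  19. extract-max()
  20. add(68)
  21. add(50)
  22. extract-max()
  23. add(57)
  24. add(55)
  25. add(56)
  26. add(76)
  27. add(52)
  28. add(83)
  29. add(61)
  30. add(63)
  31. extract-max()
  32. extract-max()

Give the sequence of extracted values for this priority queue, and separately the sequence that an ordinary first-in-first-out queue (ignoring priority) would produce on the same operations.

priority queue: [58, 86, 72, 54, 79, 49, 43, 75, 73, 83, 76]; FIFO queue: [54, 58, 86, 72, 49, 79, 43, 51, 73, 46, 75]

insert 54 → {54}
insert 58 → {58, 54}
extract-max → 58; now {54}
insert 86 → {86, 54}
insert 72 → {86, 72, 54}
extract-max → 86; now {72, 54}
extract-max → 72; now {54}
extract-max → 54; now {}
insert 49 → {49}
insert 79 → {79, 49}
insert 43 → {79, 49, 43}
extract-max → 79; now {49, 43}
extract-max → 49; now {43}
extract-max → 43; now {}
insert 51 → {51}
insert 73 → {73, 51}
insert 46 → {73, 51, 46}
insert 75 → {75, 73, 51, 46}
extract-max → 75; now {73, 51, 46}
insert 68 → {73, 68, 51, 46}
insert 50 → {73, 68, 51, 50, 46}
extract-max → 73; now {68, 51, 50, 46}
insert 57 → {68, 57, 51, 50, 46}
insert 55 → {68, 57, 55, 51, 50, 46}
insert 56 → {68, 57, 56, 55, 51, 50, 46}
insert 76 → {76, 68, 57, 56, 55, 51, 50, 46}
insert 52 → {76, 68, 57, 56, 55, 52, 51, 50, 46}
insert 83 → {83, 76, 68, 57, 56, 55, 52, 51, 50, 46}
insert 61 → {83, 76, 68, 61, 57, 56, 55, 52, 51, 50, 46}
insert 63 → {83, 76, 68, 63, 61, 57, 56, 55, 52, 51, 50, 46}
extract-max → 83; now {76, 68, 63, 61, 57, 56, 55, 52, 51, 50, 46}
extract-max → 76; now {68, 63, 61, 57, 56, 55, 52, 51, 50, 46}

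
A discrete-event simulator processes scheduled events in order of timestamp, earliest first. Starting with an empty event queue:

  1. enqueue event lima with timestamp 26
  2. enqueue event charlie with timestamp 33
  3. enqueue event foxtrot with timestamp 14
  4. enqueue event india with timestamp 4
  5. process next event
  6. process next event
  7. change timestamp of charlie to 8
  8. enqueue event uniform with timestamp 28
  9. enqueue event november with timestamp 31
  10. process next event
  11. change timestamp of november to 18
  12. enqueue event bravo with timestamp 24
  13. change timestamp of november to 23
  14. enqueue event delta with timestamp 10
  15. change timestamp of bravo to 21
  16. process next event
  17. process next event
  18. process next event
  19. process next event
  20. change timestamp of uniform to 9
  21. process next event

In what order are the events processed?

[india, foxtrot, charlie, delta, bravo, november, lima, uniform]

add lima (timestamp 26) → {lima:26}
add charlie (timestamp 33) → {lima:26, charlie:33}
add foxtrot (timestamp 14) → {foxtrot:14, lima:26, charlie:33}
add india (timestamp 4) → {india:4, foxtrot:14, lima:26, charlie:33}
process next event → india; now {foxtrot:14, lima:26, charlie:33}
process next event → foxtrot; now {lima:26, charlie:33}
update charlie to timestamp 8 → {charlie:8, lima:26}
add uniform (timestamp 28) → {charlie:8, lima:26, uniform:28}
add november (timestamp 31) → {charlie:8, lima:26, uniform:28, november:31}
process next event → charlie; now {lima:26, uniform:28, november:31}
update november to timestamp 18 → {november:18, lima:26, uniform:28}
add bravo (timestamp 24) → {november:18, bravo:24, lima:26, uniform:28}
update november to timestamp 23 → {november:23, bravo:24, lima:26, uniform:28}
add delta (timestamp 10) → {delta:10, november:23, bravo:24, lima:26, uniform:28}
update bravo to timestamp 21 → {delta:10, bravo:21, november:23, lima:26, uniform:28}
process next event → delta; now {bravo:21, november:23, lima:26, uniform:28}
process next event → bravo; now {november:23, lima:26, uniform:28}
process next event → november; now {lima:26, uniform:28}
process next event → lima; now {uniform:28}
update uniform to timestamp 9 → {uniform:9}
process next event → uniform; now {}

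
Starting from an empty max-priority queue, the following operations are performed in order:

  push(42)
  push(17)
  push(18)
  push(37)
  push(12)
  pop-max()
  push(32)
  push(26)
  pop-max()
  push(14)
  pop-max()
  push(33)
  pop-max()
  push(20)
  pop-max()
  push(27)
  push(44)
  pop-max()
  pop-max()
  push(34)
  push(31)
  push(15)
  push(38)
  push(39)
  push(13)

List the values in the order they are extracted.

[42, 37, 32, 33, 26, 44, 27]

insert 42 → {42}
insert 17 → {42, 17}
insert 18 → {42, 18, 17}
insert 37 → {42, 37, 18, 17}
insert 12 → {42, 37, 18, 17, 12}
pop-max → 42; now {37, 18, 17, 12}
insert 32 → {37, 32, 18, 17, 12}
insert 26 → {37, 32, 26, 18, 17, 12}
pop-max → 37; now {32, 26, 18, 17, 12}
insert 14 → {32, 26, 18, 17, 14, 12}
pop-max → 32; now {26, 18, 17, 14, 12}
insert 33 → {33, 26, 18, 17, 14, 12}
pop-max → 33; now {26, 18, 17, 14, 12}
insert 20 → {26, 20, 18, 17, 14, 12}
pop-max → 26; now {20, 18, 17, 14, 12}
insert 27 → {27, 20, 18, 17, 14, 12}
insert 44 → {44, 27, 20, 18, 17, 14, 12}
pop-max → 44; now {27, 20, 18, 17, 14, 12}
pop-max → 27; now {20, 18, 17, 14, 12}
insert 34 → {34, 20, 18, 17, 14, 12}
insert 31 → {34, 31, 20, 18, 17, 14, 12}
insert 15 → {34, 31, 20, 18, 17, 15, 14, 12}
insert 38 → {38, 34, 31, 20, 18, 17, 15, 14, 12}
insert 39 → {39, 38, 34, 31, 20, 18, 17, 15, 14, 12}
insert 13 → {39, 38, 34, 31, 20, 18, 17, 15, 14, 13, 12}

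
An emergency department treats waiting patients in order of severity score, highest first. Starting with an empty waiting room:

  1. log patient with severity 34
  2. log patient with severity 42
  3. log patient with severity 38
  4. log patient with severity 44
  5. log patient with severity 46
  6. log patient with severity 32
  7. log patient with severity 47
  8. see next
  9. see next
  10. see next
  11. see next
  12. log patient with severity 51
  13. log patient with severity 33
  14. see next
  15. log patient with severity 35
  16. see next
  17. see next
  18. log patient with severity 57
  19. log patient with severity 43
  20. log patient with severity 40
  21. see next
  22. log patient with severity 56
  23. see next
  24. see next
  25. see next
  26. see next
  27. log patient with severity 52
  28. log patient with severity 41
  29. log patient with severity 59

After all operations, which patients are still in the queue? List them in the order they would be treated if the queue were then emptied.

[59, 52, 41, 33, 32]

insert 34 → {34}
insert 42 → {42, 34}
insert 38 → {42, 38, 34}
insert 44 → {44, 42, 38, 34}
insert 46 → {46, 44, 42, 38, 34}
insert 32 → {46, 44, 42, 38, 34, 32}
insert 47 → {47, 46, 44, 42, 38, 34, 32}
see next → 47; now {46, 44, 42, 38, 34, 32}
see next → 46; now {44, 42, 38, 34, 32}
see next → 44; now {42, 38, 34, 32}
see next → 42; now {38, 34, 32}
insert 51 → {51, 38, 34, 32}
insert 33 → {51, 38, 34, 33, 32}
see next → 51; now {38, 34, 33, 32}
insert 35 → {38, 35, 34, 33, 32}
see next → 38; now {35, 34, 33, 32}
see next → 35; now {34, 33, 32}
insert 57 → {57, 34, 33, 32}
insert 43 → {57, 43, 34, 33, 32}
insert 40 → {57, 43, 40, 34, 33, 32}
see next → 57; now {43, 40, 34, 33, 32}
insert 56 → {56, 43, 40, 34, 33, 32}
see next → 56; now {43, 40, 34, 33, 32}
see next → 43; now {40, 34, 33, 32}
see next → 40; now {34, 33, 32}
see next → 34; now {33, 32}
insert 52 → {52, 33, 32}
insert 41 → {52, 41, 33, 32}
insert 59 → {59, 52, 41, 33, 32}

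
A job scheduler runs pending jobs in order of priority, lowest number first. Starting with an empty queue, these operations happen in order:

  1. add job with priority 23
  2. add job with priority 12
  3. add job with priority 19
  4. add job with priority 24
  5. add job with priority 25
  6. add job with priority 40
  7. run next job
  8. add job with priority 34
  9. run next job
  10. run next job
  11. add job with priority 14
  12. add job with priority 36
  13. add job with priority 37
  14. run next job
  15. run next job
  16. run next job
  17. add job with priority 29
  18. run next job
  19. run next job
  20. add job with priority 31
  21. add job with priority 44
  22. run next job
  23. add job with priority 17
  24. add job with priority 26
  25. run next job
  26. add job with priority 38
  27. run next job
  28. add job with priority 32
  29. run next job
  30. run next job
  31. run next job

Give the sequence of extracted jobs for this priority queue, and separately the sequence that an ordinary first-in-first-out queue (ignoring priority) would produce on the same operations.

priority queue: 12 → 19 → 23 → 14 → 24 → 25 → 29 → 34 → 31 → 17 → 26 → 32 → 36 → 37; FIFO queue: 23, 12, 19, 24, 25, 40, 34, 14, 36, 37, 29, 31, 44, 17

insert 23 → {23}
insert 12 → {12, 23}
insert 19 → {12, 19, 23}
insert 24 → {12, 19, 23, 24}
insert 25 → {12, 19, 23, 24, 25}
insert 40 → {12, 19, 23, 24, 25, 40}
run next job → 12; now {19, 23, 24, 25, 40}
insert 34 → {19, 23, 24, 25, 34, 40}
run next job → 19; now {23, 24, 25, 34, 40}
run next job → 23; now {24, 25, 34, 40}
insert 14 → {14, 24, 25, 34, 40}
insert 36 → {14, 24, 25, 34, 36, 40}
insert 37 → {14, 24, 25, 34, 36, 37, 40}
run next job → 14; now {24, 25, 34, 36, 37, 40}
run next job → 24; now {25, 34, 36, 37, 40}
run next job → 25; now {34, 36, 37, 40}
insert 29 → {29, 34, 36, 37, 40}
run next job → 29; now {34, 36, 37, 40}
run next job → 34; now {36, 37, 40}
insert 31 → {31, 36, 37, 40}
insert 44 → {31, 36, 37, 40, 44}
run next job → 31; now {36, 37, 40, 44}
insert 17 → {17, 36, 37, 40, 44}
insert 26 → {17, 26, 36, 37, 40, 44}
run next job → 17; now {26, 36, 37, 40, 44}
insert 38 → {26, 36, 37, 38, 40, 44}
run next job → 26; now {36, 37, 38, 40, 44}
insert 32 → {32, 36, 37, 38, 40, 44}
run next job → 32; now {36, 37, 38, 40, 44}
run next job → 36; now {37, 38, 40, 44}
run next job → 37; now {38, 40, 44}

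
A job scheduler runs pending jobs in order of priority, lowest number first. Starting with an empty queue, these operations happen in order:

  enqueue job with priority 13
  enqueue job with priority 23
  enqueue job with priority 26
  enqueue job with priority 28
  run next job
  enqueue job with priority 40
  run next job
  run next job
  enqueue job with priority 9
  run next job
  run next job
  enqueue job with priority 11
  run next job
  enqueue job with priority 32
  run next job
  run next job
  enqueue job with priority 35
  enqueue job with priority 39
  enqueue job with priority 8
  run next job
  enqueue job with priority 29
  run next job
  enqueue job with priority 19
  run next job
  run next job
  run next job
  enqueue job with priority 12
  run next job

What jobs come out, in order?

insert 13 → {13}
insert 23 → {13, 23}
insert 26 → {13, 23, 26}
insert 28 → {13, 23, 26, 28}
run next job → 13; now {23, 26, 28}
insert 40 → {23, 26, 28, 40}
run next job → 23; now {26, 28, 40}
run next job → 26; now {28, 40}
insert 9 → {9, 28, 40}
run next job → 9; now {28, 40}
run next job → 28; now {40}
insert 11 → {11, 40}
run next job → 11; now {40}
insert 32 → {32, 40}
run next job → 32; now {40}
run next job → 40; now {}
insert 35 → {35}
insert 39 → {35, 39}
insert 8 → {8, 35, 39}
run next job → 8; now {35, 39}
insert 29 → {29, 35, 39}
run next job → 29; now {35, 39}
insert 19 → {19, 35, 39}
run next job → 19; now {35, 39}
run next job → 35; now {39}
run next job → 39; now {}
insert 12 → {12}
run next job → 12; now {}

[13, 23, 26, 9, 28, 11, 32, 40, 8, 29, 19, 35, 39, 12]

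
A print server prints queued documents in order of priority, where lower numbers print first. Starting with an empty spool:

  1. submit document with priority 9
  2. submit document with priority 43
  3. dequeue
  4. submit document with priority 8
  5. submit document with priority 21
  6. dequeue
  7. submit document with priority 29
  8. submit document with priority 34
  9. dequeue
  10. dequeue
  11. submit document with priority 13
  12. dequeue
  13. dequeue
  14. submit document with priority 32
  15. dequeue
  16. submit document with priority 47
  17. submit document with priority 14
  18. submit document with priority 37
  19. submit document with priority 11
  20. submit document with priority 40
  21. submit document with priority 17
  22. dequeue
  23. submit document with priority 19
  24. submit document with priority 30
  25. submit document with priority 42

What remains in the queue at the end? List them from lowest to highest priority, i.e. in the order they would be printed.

14 → 17 → 19 → 30 → 37 → 40 → 42 → 43 → 47

insert 9 → {9}
insert 43 → {9, 43}
dequeue → 9; now {43}
insert 8 → {8, 43}
insert 21 → {8, 21, 43}
dequeue → 8; now {21, 43}
insert 29 → {21, 29, 43}
insert 34 → {21, 29, 34, 43}
dequeue → 21; now {29, 34, 43}
dequeue → 29; now {34, 43}
insert 13 → {13, 34, 43}
dequeue → 13; now {34, 43}
dequeue → 34; now {43}
insert 32 → {32, 43}
dequeue → 32; now {43}
insert 47 → {43, 47}
insert 14 → {14, 43, 47}
insert 37 → {14, 37, 43, 47}
insert 11 → {11, 14, 37, 43, 47}
insert 40 → {11, 14, 37, 40, 43, 47}
insert 17 → {11, 14, 17, 37, 40, 43, 47}
dequeue → 11; now {14, 17, 37, 40, 43, 47}
insert 19 → {14, 17, 19, 37, 40, 43, 47}
insert 30 → {14, 17, 19, 30, 37, 40, 43, 47}
insert 42 → {14, 17, 19, 30, 37, 40, 42, 43, 47}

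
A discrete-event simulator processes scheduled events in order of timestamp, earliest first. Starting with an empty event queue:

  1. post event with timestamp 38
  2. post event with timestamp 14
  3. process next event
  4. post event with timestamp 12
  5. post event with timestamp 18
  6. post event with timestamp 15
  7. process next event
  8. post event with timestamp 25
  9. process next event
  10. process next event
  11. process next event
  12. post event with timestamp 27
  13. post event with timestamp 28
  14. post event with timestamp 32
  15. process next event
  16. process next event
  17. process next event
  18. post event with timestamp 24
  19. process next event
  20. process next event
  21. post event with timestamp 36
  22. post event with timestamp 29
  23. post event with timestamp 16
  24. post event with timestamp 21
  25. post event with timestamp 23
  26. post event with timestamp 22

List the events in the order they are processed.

insert 38 → {38}
insert 14 → {14, 38}
process next event → 14; now {38}
insert 12 → {12, 38}
insert 18 → {12, 18, 38}
insert 15 → {12, 15, 18, 38}
process next event → 12; now {15, 18, 38}
insert 25 → {15, 18, 25, 38}
process next event → 15; now {18, 25, 38}
process next event → 18; now {25, 38}
process next event → 25; now {38}
insert 27 → {27, 38}
insert 28 → {27, 28, 38}
insert 32 → {27, 28, 32, 38}
process next event → 27; now {28, 32, 38}
process next event → 28; now {32, 38}
process next event → 32; now {38}
insert 24 → {24, 38}
process next event → 24; now {38}
process next event → 38; now {}
insert 36 → {36}
insert 29 → {29, 36}
insert 16 → {16, 29, 36}
insert 21 → {16, 21, 29, 36}
insert 23 → {16, 21, 23, 29, 36}
insert 22 → {16, 21, 22, 23, 29, 36}

[14, 12, 15, 18, 25, 27, 28, 32, 24, 38]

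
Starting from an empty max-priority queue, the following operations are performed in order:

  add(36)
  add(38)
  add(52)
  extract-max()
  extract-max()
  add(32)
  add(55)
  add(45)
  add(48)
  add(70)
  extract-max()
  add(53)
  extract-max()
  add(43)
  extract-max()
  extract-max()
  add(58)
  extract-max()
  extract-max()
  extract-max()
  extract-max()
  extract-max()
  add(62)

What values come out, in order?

insert 36 → {36}
insert 38 → {38, 36}
insert 52 → {52, 38, 36}
extract-max → 52; now {38, 36}
extract-max → 38; now {36}
insert 32 → {36, 32}
insert 55 → {55, 36, 32}
insert 45 → {55, 45, 36, 32}
insert 48 → {55, 48, 45, 36, 32}
insert 70 → {70, 55, 48, 45, 36, 32}
extract-max → 70; now {55, 48, 45, 36, 32}
insert 53 → {55, 53, 48, 45, 36, 32}
extract-max → 55; now {53, 48, 45, 36, 32}
insert 43 → {53, 48, 45, 43, 36, 32}
extract-max → 53; now {48, 45, 43, 36, 32}
extract-max → 48; now {45, 43, 36, 32}
insert 58 → {58, 45, 43, 36, 32}
extract-max → 58; now {45, 43, 36, 32}
extract-max → 45; now {43, 36, 32}
extract-max → 43; now {36, 32}
extract-max → 36; now {32}
extract-max → 32; now {}
insert 62 → {62}

[52, 38, 70, 55, 53, 48, 58, 45, 43, 36, 32]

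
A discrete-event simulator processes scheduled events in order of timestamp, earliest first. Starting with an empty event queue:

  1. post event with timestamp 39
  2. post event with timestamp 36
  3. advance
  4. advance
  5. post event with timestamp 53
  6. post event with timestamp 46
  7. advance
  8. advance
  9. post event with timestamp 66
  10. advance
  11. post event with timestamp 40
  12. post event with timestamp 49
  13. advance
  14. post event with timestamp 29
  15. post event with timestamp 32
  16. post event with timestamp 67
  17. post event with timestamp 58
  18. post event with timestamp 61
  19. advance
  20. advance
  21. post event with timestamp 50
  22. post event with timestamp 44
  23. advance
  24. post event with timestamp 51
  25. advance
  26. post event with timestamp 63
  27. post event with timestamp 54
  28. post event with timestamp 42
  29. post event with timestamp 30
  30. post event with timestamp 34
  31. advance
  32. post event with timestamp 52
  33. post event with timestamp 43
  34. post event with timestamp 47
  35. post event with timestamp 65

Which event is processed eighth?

insert 39 → {39}
insert 36 → {36, 39}
advance → 36; now {39}
advance → 39; now {}
insert 53 → {53}
insert 46 → {46, 53}
advance → 46; now {53}
advance → 53; now {}
insert 66 → {66}
advance → 66; now {}
insert 40 → {40}
insert 49 → {40, 49}
advance → 40; now {49}
insert 29 → {29, 49}
insert 32 → {29, 32, 49}
insert 67 → {29, 32, 49, 67}
insert 58 → {29, 32, 49, 58, 67}
insert 61 → {29, 32, 49, 58, 61, 67}
advance → 29; now {32, 49, 58, 61, 67}
advance → 32; now {49, 58, 61, 67}
insert 50 → {49, 50, 58, 61, 67}
insert 44 → {44, 49, 50, 58, 61, 67}
advance → 44; now {49, 50, 58, 61, 67}
insert 51 → {49, 50, 51, 58, 61, 67}
advance → 49; now {50, 51, 58, 61, 67}
insert 63 → {50, 51, 58, 61, 63, 67}
insert 54 → {50, 51, 54, 58, 61, 63, 67}
insert 42 → {42, 50, 51, 54, 58, 61, 63, 67}
insert 30 → {30, 42, 50, 51, 54, 58, 61, 63, 67}
insert 34 → {30, 34, 42, 50, 51, 54, 58, 61, 63, 67}
advance → 30; now {34, 42, 50, 51, 54, 58, 61, 63, 67}
insert 52 → {34, 42, 50, 51, 52, 54, 58, 61, 63, 67}
insert 43 → {34, 42, 43, 50, 51, 52, 54, 58, 61, 63, 67}
insert 47 → {34, 42, 43, 47, 50, 51, 52, 54, 58, 61, 63, 67}
insert 65 → {34, 42, 43, 47, 50, 51, 52, 54, 58, 61, 63, 65, 67}

32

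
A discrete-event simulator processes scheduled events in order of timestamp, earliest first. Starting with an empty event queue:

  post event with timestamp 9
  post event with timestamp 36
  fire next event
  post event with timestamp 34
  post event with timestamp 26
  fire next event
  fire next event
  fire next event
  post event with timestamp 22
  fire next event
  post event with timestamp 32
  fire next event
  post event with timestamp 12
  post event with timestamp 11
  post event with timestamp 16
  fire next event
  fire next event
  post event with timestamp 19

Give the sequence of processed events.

[9, 26, 34, 36, 22, 32, 11, 12]

insert 9 → {9}
insert 36 → {9, 36}
fire next event → 9; now {36}
insert 34 → {34, 36}
insert 26 → {26, 34, 36}
fire next event → 26; now {34, 36}
fire next event → 34; now {36}
fire next event → 36; now {}
insert 22 → {22}
fire next event → 22; now {}
insert 32 → {32}
fire next event → 32; now {}
insert 12 → {12}
insert 11 → {11, 12}
insert 16 → {11, 12, 16}
fire next event → 11; now {12, 16}
fire next event → 12; now {16}
insert 19 → {16, 19}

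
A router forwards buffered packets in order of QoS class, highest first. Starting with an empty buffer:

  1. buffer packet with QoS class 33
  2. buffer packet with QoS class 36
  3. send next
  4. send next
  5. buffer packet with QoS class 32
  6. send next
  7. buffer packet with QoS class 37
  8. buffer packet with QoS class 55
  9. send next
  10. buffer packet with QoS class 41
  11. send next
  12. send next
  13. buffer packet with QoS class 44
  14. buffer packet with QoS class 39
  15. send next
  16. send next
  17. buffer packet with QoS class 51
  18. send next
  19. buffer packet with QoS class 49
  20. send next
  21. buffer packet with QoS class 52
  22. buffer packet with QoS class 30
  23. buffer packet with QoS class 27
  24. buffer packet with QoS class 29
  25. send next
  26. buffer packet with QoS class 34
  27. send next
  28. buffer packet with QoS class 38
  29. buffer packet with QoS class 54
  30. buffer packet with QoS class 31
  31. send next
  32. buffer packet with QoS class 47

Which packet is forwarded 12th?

insert 33 → {33}
insert 36 → {36, 33}
send next → 36; now {33}
send next → 33; now {}
insert 32 → {32}
send next → 32; now {}
insert 37 → {37}
insert 55 → {55, 37}
send next → 55; now {37}
insert 41 → {41, 37}
send next → 41; now {37}
send next → 37; now {}
insert 44 → {44}
insert 39 → {44, 39}
send next → 44; now {39}
send next → 39; now {}
insert 51 → {51}
send next → 51; now {}
insert 49 → {49}
send next → 49; now {}
insert 52 → {52}
insert 30 → {52, 30}
insert 27 → {52, 30, 27}
insert 29 → {52, 30, 29, 27}
send next → 52; now {30, 29, 27}
insert 34 → {34, 30, 29, 27}
send next → 34; now {30, 29, 27}
insert 38 → {38, 30, 29, 27}
insert 54 → {54, 38, 30, 29, 27}
insert 31 → {54, 38, 31, 30, 29, 27}
send next → 54; now {38, 31, 30, 29, 27}
insert 47 → {47, 38, 31, 30, 29, 27}

34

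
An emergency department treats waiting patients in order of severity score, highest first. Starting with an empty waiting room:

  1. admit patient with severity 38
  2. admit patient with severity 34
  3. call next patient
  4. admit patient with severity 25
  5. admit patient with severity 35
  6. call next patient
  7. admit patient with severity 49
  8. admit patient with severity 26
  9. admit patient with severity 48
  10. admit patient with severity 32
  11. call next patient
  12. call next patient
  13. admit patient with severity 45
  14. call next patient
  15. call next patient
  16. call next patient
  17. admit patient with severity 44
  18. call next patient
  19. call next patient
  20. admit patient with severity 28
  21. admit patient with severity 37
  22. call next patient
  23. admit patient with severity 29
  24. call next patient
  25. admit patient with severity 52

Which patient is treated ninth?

insert 38 → {38}
insert 34 → {38, 34}
call next patient → 38; now {34}
insert 25 → {34, 25}
insert 35 → {35, 34, 25}
call next patient → 35; now {34, 25}
insert 49 → {49, 34, 25}
insert 26 → {49, 34, 26, 25}
insert 48 → {49, 48, 34, 26, 25}
insert 32 → {49, 48, 34, 32, 26, 25}
call next patient → 49; now {48, 34, 32, 26, 25}
call next patient → 48; now {34, 32, 26, 25}
insert 45 → {45, 34, 32, 26, 25}
call next patient → 45; now {34, 32, 26, 25}
call next patient → 34; now {32, 26, 25}
call next patient → 32; now {26, 25}
insert 44 → {44, 26, 25}
call next patient → 44; now {26, 25}
call next patient → 26; now {25}
insert 28 → {28, 25}
insert 37 → {37, 28, 25}
call next patient → 37; now {28, 25}
insert 29 → {29, 28, 25}
call next patient → 29; now {28, 25}
insert 52 → {52, 28, 25}

26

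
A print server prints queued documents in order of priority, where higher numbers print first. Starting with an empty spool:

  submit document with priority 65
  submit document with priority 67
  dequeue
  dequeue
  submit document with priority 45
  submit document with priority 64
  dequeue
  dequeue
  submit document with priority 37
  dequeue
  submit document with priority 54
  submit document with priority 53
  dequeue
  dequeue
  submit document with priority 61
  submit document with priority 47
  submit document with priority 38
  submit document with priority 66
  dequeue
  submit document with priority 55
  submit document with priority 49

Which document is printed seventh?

insert 65 → {65}
insert 67 → {67, 65}
dequeue → 67; now {65}
dequeue → 65; now {}
insert 45 → {45}
insert 64 → {64, 45}
dequeue → 64; now {45}
dequeue → 45; now {}
insert 37 → {37}
dequeue → 37; now {}
insert 54 → {54}
insert 53 → {54, 53}
dequeue → 54; now {53}
dequeue → 53; now {}
insert 61 → {61}
insert 47 → {61, 47}
insert 38 → {61, 47, 38}
insert 66 → {66, 61, 47, 38}
dequeue → 66; now {61, 47, 38}
insert 55 → {61, 55, 47, 38}
insert 49 → {61, 55, 49, 47, 38}

53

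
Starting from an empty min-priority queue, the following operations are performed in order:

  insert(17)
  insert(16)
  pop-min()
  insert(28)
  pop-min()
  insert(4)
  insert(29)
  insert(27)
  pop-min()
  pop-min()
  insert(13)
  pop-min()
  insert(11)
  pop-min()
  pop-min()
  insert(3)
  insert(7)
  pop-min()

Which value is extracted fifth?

insert 17 → {17}
insert 16 → {16, 17}
pop-min → 16; now {17}
insert 28 → {17, 28}
pop-min → 17; now {28}
insert 4 → {4, 28}
insert 29 → {4, 28, 29}
insert 27 → {4, 27, 28, 29}
pop-min → 4; now {27, 28, 29}
pop-min → 27; now {28, 29}
insert 13 → {13, 28, 29}
pop-min → 13; now {28, 29}
insert 11 → {11, 28, 29}
pop-min → 11; now {28, 29}
pop-min → 28; now {29}
insert 3 → {3, 29}
insert 7 → {3, 7, 29}
pop-min → 3; now {7, 29}

13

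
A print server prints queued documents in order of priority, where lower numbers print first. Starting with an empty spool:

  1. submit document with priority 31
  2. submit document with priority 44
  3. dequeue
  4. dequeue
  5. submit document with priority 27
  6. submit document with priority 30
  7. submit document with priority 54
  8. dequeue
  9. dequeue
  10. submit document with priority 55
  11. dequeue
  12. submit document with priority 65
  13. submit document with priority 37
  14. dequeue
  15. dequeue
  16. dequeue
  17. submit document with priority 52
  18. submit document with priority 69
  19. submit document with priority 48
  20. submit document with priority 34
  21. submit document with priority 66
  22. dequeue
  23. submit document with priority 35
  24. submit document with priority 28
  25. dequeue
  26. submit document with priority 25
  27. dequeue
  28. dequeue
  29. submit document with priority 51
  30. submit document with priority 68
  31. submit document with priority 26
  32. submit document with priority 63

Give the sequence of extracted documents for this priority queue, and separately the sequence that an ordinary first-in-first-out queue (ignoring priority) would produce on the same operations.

priority queue: [31, 44, 27, 30, 54, 37, 55, 65, 34, 28, 25, 35]; FIFO queue: 31, 44, 27, 30, 54, 55, 65, 37, 52, 69, 48, 34

insert 31 → {31}
insert 44 → {31, 44}
dequeue → 31; now {44}
dequeue → 44; now {}
insert 27 → {27}
insert 30 → {27, 30}
insert 54 → {27, 30, 54}
dequeue → 27; now {30, 54}
dequeue → 30; now {54}
insert 55 → {54, 55}
dequeue → 54; now {55}
insert 65 → {55, 65}
insert 37 → {37, 55, 65}
dequeue → 37; now {55, 65}
dequeue → 55; now {65}
dequeue → 65; now {}
insert 52 → {52}
insert 69 → {52, 69}
insert 48 → {48, 52, 69}
insert 34 → {34, 48, 52, 69}
insert 66 → {34, 48, 52, 66, 69}
dequeue → 34; now {48, 52, 66, 69}
insert 35 → {35, 48, 52, 66, 69}
insert 28 → {28, 35, 48, 52, 66, 69}
dequeue → 28; now {35, 48, 52, 66, 69}
insert 25 → {25, 35, 48, 52, 66, 69}
dequeue → 25; now {35, 48, 52, 66, 69}
dequeue → 35; now {48, 52, 66, 69}
insert 51 → {48, 51, 52, 66, 69}
insert 68 → {48, 51, 52, 66, 68, 69}
insert 26 → {26, 48, 51, 52, 66, 68, 69}
insert 63 → {26, 48, 51, 52, 63, 66, 68, 69}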